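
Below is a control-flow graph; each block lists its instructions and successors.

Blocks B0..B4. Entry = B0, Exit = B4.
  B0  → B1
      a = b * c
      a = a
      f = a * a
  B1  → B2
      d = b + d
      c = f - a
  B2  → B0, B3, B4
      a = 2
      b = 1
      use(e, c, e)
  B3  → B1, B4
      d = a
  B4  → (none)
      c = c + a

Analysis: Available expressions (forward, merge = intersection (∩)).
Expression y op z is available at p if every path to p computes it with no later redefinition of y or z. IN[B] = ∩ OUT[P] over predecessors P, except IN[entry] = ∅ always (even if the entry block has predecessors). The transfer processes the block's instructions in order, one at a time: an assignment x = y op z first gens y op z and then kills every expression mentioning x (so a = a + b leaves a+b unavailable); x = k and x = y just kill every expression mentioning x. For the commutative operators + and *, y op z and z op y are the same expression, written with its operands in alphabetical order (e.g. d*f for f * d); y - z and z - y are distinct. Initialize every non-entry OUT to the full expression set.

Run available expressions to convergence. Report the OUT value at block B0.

Answer: {a*a, b*c}

Working:
Per-block solution:
  B0: | IN={} | OUT={a*a, b*c}
  B1: | IN={} | OUT={f-a}
  B2: | IN={f-a} | OUT={}
  B3: | IN={} | OUT={}
  B4: | IN={} | OUT={}

Merge at B0 (entry node, so the boundary value {} is joined with the incoming edge(s)): IN[B0] = {} ∩ OUT[B2] = {}
Applying B0's transfer function to that IN value gives OUT[B0] (row B0 above).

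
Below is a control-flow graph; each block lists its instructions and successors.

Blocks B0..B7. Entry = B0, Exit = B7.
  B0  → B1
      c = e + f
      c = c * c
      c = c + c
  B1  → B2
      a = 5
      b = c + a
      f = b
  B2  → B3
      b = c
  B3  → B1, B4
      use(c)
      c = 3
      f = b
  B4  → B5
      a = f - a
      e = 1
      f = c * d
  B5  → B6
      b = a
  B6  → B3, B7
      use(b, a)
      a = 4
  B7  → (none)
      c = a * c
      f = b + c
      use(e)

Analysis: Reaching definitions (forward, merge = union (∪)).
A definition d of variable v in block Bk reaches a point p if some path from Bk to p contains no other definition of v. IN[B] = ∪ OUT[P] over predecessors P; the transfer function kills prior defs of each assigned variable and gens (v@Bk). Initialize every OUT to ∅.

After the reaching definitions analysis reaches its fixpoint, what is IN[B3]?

Fixpoint table:
  B0: | IN={} | OUT={c@B0}
  B1: | IN={a@B1, a@B6, b@B2, b@B5, c@B0, c@B3, e@B4, f@B3} | OUT={a@B1, b@B1, c@B0, c@B3, e@B4, f@B1}
  B2: | IN={a@B1, b@B1, c@B0, c@B3, e@B4, f@B1} | OUT={a@B1, b@B2, c@B0, c@B3, e@B4, f@B1}
  B3: | IN={a@B1, a@B6, b@B2, b@B5, c@B0, c@B3, e@B4, f@B1, f@B4} | OUT={a@B1, a@B6, b@B2, b@B5, c@B3, e@B4, f@B3}
  B4: | IN={a@B1, a@B6, b@B2, b@B5, c@B3, e@B4, f@B3} | OUT={a@B4, b@B2, b@B5, c@B3, e@B4, f@B4}
  B5: | IN={a@B4, b@B2, b@B5, c@B3, e@B4, f@B4} | OUT={a@B4, b@B5, c@B3, e@B4, f@B4}
  B6: | IN={a@B4, b@B5, c@B3, e@B4, f@B4} | OUT={a@B6, b@B5, c@B3, e@B4, f@B4}
  B7: | IN={a@B6, b@B5, c@B3, e@B4, f@B4} | OUT={a@B6, b@B5, c@B7, e@B4, f@B7}

Merge at B3: IN[B3] = OUT[B2] ⊔ OUT[B6] = {a@B1, a@B6, b@B2, b@B5, c@B0, c@B3, e@B4, f@B1, f@B4}

Answer: {a@B1, a@B6, b@B2, b@B5, c@B0, c@B3, e@B4, f@B1, f@B4}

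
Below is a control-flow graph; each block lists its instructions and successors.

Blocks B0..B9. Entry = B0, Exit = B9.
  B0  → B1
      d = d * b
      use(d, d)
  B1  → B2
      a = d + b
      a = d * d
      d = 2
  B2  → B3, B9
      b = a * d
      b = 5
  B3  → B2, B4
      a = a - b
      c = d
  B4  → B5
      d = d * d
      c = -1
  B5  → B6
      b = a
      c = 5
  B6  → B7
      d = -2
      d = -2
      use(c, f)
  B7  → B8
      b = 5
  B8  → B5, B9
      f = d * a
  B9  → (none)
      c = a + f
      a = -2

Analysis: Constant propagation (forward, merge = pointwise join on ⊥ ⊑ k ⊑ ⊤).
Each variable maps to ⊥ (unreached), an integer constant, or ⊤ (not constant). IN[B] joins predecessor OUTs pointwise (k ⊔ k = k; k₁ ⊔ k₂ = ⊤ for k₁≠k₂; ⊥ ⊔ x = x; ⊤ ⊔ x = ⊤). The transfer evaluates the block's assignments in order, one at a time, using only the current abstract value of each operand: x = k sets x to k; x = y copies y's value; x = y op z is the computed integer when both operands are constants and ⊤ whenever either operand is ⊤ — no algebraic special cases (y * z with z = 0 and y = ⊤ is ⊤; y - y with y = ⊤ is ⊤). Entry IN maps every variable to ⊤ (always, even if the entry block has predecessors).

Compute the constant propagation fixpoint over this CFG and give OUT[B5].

Per-block solution:
  B0:  IN=(all ⊤)  OUT=(all ⊤)
  B1:  IN=(all ⊤)  OUT={d:2; rest ⊤}
  B2:  IN={d:2; rest ⊤}  OUT={b:5, d:2; rest ⊤}
  B3:  IN={b:5, d:2; rest ⊤}  OUT={b:5, c:2, d:2; rest ⊤}
  B4:  IN={b:5, c:2, d:2; rest ⊤}  OUT={b:5, c:-1, d:4; rest ⊤}
  B5:  IN={b:5; rest ⊤}  OUT={c:5; rest ⊤}
  B6:  IN={c:5; rest ⊤}  OUT={c:5, d:-2; rest ⊤}
  B7:  IN={c:5, d:-2; rest ⊤}  OUT={b:5, c:5, d:-2; rest ⊤}
  B8:  IN={b:5, c:5, d:-2; rest ⊤}  OUT={b:5, c:5, d:-2; rest ⊤}
  B9:  IN={b:5; rest ⊤}  OUT={a:-2, b:5; rest ⊤}

Merge at B5: IN[B5] = OUT[B4] ⊔ OUT[B8] = {a: ⊤, b: 5, c: ⊤, d: ⊤, e: ⊤, f: ⊤}
Applying B5's transfer function to that IN value gives OUT[B5] (row B5 above).

Answer: {a: ⊤, b: ⊤, c: 5, d: ⊤, e: ⊤, f: ⊤}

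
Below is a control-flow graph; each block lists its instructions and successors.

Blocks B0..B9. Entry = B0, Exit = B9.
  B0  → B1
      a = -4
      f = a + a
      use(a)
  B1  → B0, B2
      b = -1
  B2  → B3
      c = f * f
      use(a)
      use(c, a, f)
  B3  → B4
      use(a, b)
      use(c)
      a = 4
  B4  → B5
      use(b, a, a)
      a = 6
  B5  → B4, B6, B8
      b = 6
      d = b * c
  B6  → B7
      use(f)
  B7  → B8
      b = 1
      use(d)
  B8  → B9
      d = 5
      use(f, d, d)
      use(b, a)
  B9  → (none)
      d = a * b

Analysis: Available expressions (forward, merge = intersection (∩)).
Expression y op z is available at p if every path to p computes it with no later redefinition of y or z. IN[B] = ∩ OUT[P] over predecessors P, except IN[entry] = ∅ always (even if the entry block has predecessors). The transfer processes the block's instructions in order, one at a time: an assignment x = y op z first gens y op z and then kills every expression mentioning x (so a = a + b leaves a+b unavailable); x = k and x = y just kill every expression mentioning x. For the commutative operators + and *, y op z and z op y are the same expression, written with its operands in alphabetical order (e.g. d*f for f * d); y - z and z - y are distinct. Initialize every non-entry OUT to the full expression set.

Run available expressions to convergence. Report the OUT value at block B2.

Fixpoint table:
  B0:   IN={}   OUT={a+a}
  B1:   IN={a+a}   OUT={a+a}
  B2:   IN={a+a}   OUT={a+a, f*f}
  B3:   IN={a+a, f*f}   OUT={f*f}
  B4:   IN={f*f}   OUT={f*f}
  B5:   IN={f*f}   OUT={b*c, f*f}
  B6:   IN={b*c, f*f}   OUT={b*c, f*f}
  B7:   IN={b*c, f*f}   OUT={f*f}
  B8:   IN={f*f}   OUT={f*f}
  B9:   IN={f*f}   OUT={a*b, f*f}

Merge at B2: IN[B2] = OUT[B1] = {a+a}
Applying B2's transfer function to that IN value gives OUT[B2] (row B2 above).

Answer: {a+a, f*f}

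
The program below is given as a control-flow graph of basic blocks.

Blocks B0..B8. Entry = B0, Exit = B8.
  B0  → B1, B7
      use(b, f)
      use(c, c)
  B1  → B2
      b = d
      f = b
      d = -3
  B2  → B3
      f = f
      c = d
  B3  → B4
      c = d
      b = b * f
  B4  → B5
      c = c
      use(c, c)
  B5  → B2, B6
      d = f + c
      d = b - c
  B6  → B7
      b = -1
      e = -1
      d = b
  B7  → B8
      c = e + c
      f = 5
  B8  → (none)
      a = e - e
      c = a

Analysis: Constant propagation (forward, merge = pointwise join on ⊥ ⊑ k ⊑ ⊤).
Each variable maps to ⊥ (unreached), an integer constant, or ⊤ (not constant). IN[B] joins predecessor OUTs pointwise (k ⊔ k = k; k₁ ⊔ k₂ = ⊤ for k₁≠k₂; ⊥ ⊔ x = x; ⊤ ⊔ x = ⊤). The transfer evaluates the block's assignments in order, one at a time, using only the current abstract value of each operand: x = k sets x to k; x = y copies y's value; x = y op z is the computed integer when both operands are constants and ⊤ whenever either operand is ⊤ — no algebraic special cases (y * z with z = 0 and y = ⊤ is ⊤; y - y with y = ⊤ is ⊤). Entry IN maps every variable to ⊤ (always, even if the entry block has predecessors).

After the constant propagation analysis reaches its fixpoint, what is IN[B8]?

Answer: {a: ⊤, b: ⊤, c: ⊤, d: ⊤, e: ⊤, f: 5}

Derivation:
Fixpoint table:
  B0:   IN=(all ⊤)   OUT=(all ⊤)
  B1:   IN=(all ⊤)   OUT={d:-3; rest ⊤}
  B2:   IN=(all ⊤)   OUT=(all ⊤)
  B3:   IN=(all ⊤)   OUT=(all ⊤)
  B4:   IN=(all ⊤)   OUT=(all ⊤)
  B5:   IN=(all ⊤)   OUT=(all ⊤)
  B6:   IN=(all ⊤)   OUT={b:-1, d:-1, e:-1; rest ⊤}
  B7:   IN=(all ⊤)   OUT={f:5; rest ⊤}
  B8:   IN={f:5; rest ⊤}   OUT={f:5; rest ⊤}

Merge at B8: IN[B8] = OUT[B7] = {a: ⊤, b: ⊤, c: ⊤, d: ⊤, e: ⊤, f: 5}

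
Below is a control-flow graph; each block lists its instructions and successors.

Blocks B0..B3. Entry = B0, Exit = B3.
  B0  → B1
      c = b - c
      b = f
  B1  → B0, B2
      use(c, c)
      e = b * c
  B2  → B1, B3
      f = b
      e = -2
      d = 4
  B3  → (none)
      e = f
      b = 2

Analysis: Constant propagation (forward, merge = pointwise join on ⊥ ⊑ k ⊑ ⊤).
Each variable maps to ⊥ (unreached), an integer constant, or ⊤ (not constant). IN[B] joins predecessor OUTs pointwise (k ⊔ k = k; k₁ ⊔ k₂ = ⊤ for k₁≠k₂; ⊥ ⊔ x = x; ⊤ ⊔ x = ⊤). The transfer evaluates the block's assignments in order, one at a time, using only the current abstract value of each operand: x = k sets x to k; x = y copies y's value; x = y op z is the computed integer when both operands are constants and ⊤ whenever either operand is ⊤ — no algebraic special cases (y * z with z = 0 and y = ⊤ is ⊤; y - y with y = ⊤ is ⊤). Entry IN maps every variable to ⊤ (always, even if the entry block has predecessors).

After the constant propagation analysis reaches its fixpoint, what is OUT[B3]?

Fixpoint table:
  B0: | IN=(all ⊤) | OUT=(all ⊤)
  B1: | IN=(all ⊤) | OUT=(all ⊤)
  B2: | IN=(all ⊤) | OUT={d:4, e:-2; rest ⊤}
  B3: | IN={d:4, e:-2; rest ⊤} | OUT={b:2, d:4; rest ⊤}

Merge at B3: IN[B3] = OUT[B2] = {a: ⊤, b: ⊤, c: ⊤, d: 4, e: -2, f: ⊤}
Applying B3's transfer function to that IN value gives OUT[B3] (row B3 above).

Answer: {a: ⊤, b: 2, c: ⊤, d: 4, e: ⊤, f: ⊤}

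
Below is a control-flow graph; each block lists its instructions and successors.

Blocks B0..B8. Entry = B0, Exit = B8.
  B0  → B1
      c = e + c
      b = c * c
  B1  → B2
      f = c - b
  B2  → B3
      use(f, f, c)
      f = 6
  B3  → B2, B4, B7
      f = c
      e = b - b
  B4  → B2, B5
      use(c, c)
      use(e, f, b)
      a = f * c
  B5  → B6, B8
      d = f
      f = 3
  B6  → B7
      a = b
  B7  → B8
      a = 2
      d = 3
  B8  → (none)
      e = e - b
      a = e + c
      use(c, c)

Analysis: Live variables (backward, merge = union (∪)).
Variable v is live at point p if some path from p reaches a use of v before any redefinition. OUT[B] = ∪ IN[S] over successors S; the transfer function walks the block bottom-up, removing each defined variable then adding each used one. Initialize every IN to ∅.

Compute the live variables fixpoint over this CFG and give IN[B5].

Per-block solution:
  B0:  IN={c, e}  OUT={b, c}
  B1:  IN={b, c}  OUT={b, c, f}
  B2:  IN={b, c, f}  OUT={b, c}
  B3:  IN={b, c}  OUT={b, c, e, f}
  B4:  IN={b, c, e, f}  OUT={b, c, e, f}
  B5:  IN={b, c, e, f}  OUT={b, c, e}
  B6:  IN={b, c, e}  OUT={b, c, e}
  B7:  IN={b, c, e}  OUT={b, c, e}
  B8:  IN={b, c, e}  OUT={}

Merge at B5: OUT[B5] = IN[B6] ⊔ IN[B8] = {b, c, e}
Applying B5's transfer function to that OUT value gives IN[B5] (row B5 above).

Answer: {b, c, e, f}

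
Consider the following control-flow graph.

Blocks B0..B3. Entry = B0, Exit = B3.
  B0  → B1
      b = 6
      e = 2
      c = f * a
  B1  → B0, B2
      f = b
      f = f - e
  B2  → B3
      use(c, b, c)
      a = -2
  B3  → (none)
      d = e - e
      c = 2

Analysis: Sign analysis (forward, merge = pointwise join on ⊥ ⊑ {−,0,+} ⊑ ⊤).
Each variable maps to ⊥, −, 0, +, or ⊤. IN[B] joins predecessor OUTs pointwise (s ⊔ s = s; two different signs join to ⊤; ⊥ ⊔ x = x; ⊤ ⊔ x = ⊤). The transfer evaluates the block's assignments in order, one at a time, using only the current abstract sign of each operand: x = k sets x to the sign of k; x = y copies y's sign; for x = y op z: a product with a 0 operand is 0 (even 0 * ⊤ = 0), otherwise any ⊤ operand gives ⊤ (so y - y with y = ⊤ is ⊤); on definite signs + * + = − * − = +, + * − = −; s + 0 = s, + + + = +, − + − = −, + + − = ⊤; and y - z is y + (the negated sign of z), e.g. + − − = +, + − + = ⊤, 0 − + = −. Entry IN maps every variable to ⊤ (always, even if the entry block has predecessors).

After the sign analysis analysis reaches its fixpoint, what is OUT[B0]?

Answer: {a: ⊤, b: +, c: ⊤, d: ⊤, e: +, f: ⊤}

Trace:
Converged values:
  B0:   IN=(all ⊤)   OUT={b:+, e:+; rest ⊤}
  B1:   IN={b:+, e:+; rest ⊤}   OUT={b:+, e:+; rest ⊤}
  B2:   IN={b:+, e:+; rest ⊤}   OUT={a:-, b:+, e:+; rest ⊤}
  B3:   IN={a:-, b:+, e:+; rest ⊤}   OUT={a:-, b:+, c:+, e:+; rest ⊤}

Merge at B0 (entry node, so the boundary value (all ⊤) is joined with the incoming edge(s)): IN[B0] = (all ⊤) ⊔ OUT[B1] = {a: ⊤, b: ⊤, c: ⊤, d: ⊤, e: ⊤, f: ⊤}
Applying B0's transfer function to that IN value gives OUT[B0] (row B0 above).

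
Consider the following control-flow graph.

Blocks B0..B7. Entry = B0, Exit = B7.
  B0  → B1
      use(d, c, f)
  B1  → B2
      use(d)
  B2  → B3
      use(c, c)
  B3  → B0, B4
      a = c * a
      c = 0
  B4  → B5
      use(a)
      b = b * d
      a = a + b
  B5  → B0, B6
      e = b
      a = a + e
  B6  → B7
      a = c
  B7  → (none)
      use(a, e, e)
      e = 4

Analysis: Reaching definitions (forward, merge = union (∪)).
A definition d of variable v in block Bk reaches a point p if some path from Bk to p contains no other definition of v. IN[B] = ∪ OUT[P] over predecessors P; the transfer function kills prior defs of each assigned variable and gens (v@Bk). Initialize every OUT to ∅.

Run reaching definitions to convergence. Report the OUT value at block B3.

Per-block solution:
  B0: | IN={a@B3, a@B5, b@B4, c@B3, e@B5} | OUT={a@B3, a@B5, b@B4, c@B3, e@B5}
  B1: | IN={a@B3, a@B5, b@B4, c@B3, e@B5} | OUT={a@B3, a@B5, b@B4, c@B3, e@B5}
  B2: | IN={a@B3, a@B5, b@B4, c@B3, e@B5} | OUT={a@B3, a@B5, b@B4, c@B3, e@B5}
  B3: | IN={a@B3, a@B5, b@B4, c@B3, e@B5} | OUT={a@B3, b@B4, c@B3, e@B5}
  B4: | IN={a@B3, b@B4, c@B3, e@B5} | OUT={a@B4, b@B4, c@B3, e@B5}
  B5: | IN={a@B4, b@B4, c@B3, e@B5} | OUT={a@B5, b@B4, c@B3, e@B5}
  B6: | IN={a@B5, b@B4, c@B3, e@B5} | OUT={a@B6, b@B4, c@B3, e@B5}
  B7: | IN={a@B6, b@B4, c@B3, e@B5} | OUT={a@B6, b@B4, c@B3, e@B7}

Merge at B3: IN[B3] = OUT[B2] = {a@B3, a@B5, b@B4, c@B3, e@B5}
Applying B3's transfer function to that IN value gives OUT[B3] (row B3 above).

Answer: {a@B3, b@B4, c@B3, e@B5}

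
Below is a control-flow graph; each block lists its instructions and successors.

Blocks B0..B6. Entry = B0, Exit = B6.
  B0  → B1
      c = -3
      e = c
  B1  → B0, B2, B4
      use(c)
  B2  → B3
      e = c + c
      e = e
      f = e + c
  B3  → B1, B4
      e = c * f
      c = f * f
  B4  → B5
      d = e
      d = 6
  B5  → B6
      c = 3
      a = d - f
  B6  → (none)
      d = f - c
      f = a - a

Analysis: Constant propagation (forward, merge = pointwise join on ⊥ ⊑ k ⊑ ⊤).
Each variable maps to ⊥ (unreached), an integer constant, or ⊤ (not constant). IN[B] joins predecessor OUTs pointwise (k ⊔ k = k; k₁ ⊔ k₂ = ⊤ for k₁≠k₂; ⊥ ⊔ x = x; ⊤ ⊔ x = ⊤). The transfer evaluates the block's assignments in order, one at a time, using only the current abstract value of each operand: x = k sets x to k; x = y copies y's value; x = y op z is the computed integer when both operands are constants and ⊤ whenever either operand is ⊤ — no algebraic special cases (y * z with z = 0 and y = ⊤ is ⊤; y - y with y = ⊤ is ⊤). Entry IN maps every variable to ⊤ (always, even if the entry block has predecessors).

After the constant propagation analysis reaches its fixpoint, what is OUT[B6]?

Answer: {a: ⊤, b: ⊤, c: 3, d: ⊤, e: ⊤, f: ⊤}

Trace:
Per-block solution:
  B0: | IN=(all ⊤) | OUT={c:-3, e:-3; rest ⊤}
  B1: | IN=(all ⊤) | OUT=(all ⊤)
  B2: | IN=(all ⊤) | OUT=(all ⊤)
  B3: | IN=(all ⊤) | OUT=(all ⊤)
  B4: | IN=(all ⊤) | OUT={d:6; rest ⊤}
  B5: | IN={d:6; rest ⊤} | OUT={c:3, d:6; rest ⊤}
  B6: | IN={c:3, d:6; rest ⊤} | OUT={c:3; rest ⊤}

Merge at B6: IN[B6] = OUT[B5] = {a: ⊤, b: ⊤, c: 3, d: 6, e: ⊤, f: ⊤}
Applying B6's transfer function to that IN value gives OUT[B6] (row B6 above).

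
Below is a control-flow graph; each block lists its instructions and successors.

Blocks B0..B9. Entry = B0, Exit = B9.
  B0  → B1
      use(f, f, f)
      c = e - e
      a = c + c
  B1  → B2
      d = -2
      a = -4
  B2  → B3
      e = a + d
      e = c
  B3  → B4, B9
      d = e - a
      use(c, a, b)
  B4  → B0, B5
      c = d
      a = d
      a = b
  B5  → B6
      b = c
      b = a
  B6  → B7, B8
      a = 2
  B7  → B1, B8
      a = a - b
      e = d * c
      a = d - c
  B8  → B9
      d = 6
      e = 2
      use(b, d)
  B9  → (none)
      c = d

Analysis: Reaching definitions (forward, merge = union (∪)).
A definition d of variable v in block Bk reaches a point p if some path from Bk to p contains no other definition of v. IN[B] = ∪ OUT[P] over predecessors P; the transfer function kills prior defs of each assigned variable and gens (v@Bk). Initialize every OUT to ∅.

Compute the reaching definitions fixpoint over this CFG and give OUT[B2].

Converged values:
  B0:  IN={a@B4, b@B5, c@B4, d@B3, e@B2}  OUT={a@B0, b@B5, c@B0, d@B3, e@B2}
  B1:  IN={a@B0, a@B7, b@B5, c@B0, c@B4, d@B3, e@B2, e@B7}  OUT={a@B1, b@B5, c@B0, c@B4, d@B1, e@B2, e@B7}
  B2:  IN={a@B1, b@B5, c@B0, c@B4, d@B1, e@B2, e@B7}  OUT={a@B1, b@B5, c@B0, c@B4, d@B1, e@B2}
  B3:  IN={a@B1, b@B5, c@B0, c@B4, d@B1, e@B2}  OUT={a@B1, b@B5, c@B0, c@B4, d@B3, e@B2}
  B4:  IN={a@B1, b@B5, c@B0, c@B4, d@B3, e@B2}  OUT={a@B4, b@B5, c@B4, d@B3, e@B2}
  B5:  IN={a@B4, b@B5, c@B4, d@B3, e@B2}  OUT={a@B4, b@B5, c@B4, d@B3, e@B2}
  B6:  IN={a@B4, b@B5, c@B4, d@B3, e@B2}  OUT={a@B6, b@B5, c@B4, d@B3, e@B2}
  B7:  IN={a@B6, b@B5, c@B4, d@B3, e@B2}  OUT={a@B7, b@B5, c@B4, d@B3, e@B7}
  B8:  IN={a@B6, a@B7, b@B5, c@B4, d@B3, e@B2, e@B7}  OUT={a@B6, a@B7, b@B5, c@B4, d@B8, e@B8}
  B9:  IN={a@B1, a@B6, a@B7, b@B5, c@B0, c@B4, d@B3, d@B8, e@B2, e@B8}  OUT={a@B1, a@B6, a@B7, b@B5, c@B9, d@B3, d@B8, e@B2, e@B8}

Merge at B2: IN[B2] = OUT[B1] = {a@B1, b@B5, c@B0, c@B4, d@B1, e@B2, e@B7}
Applying B2's transfer function to that IN value gives OUT[B2] (row B2 above).

Answer: {a@B1, b@B5, c@B0, c@B4, d@B1, e@B2}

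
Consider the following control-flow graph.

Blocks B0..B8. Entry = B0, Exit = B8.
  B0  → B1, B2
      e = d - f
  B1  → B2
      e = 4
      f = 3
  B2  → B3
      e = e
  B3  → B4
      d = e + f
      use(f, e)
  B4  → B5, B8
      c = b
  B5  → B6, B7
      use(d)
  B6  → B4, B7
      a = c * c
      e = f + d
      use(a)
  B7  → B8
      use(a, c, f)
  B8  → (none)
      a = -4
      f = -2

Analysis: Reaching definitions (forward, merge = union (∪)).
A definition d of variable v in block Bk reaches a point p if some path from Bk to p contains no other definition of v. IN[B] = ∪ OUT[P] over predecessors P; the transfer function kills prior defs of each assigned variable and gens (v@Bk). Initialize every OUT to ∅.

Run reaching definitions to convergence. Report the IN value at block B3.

Per-block solution:
  B0:   IN={}   OUT={e@B0}
  B1:   IN={e@B0}   OUT={e@B1, f@B1}
  B2:   IN={e@B0, e@B1, f@B1}   OUT={e@B2, f@B1}
  B3:   IN={e@B2, f@B1}   OUT={d@B3, e@B2, f@B1}
  B4:   IN={a@B6, c@B4, d@B3, e@B2, e@B6, f@B1}   OUT={a@B6, c@B4, d@B3, e@B2, e@B6, f@B1}
  B5:   IN={a@B6, c@B4, d@B3, e@B2, e@B6, f@B1}   OUT={a@B6, c@B4, d@B3, e@B2, e@B6, f@B1}
  B6:   IN={a@B6, c@B4, d@B3, e@B2, e@B6, f@B1}   OUT={a@B6, c@B4, d@B3, e@B6, f@B1}
  B7:   IN={a@B6, c@B4, d@B3, e@B2, e@B6, f@B1}   OUT={a@B6, c@B4, d@B3, e@B2, e@B6, f@B1}
  B8:   IN={a@B6, c@B4, d@B3, e@B2, e@B6, f@B1}   OUT={a@B8, c@B4, d@B3, e@B2, e@B6, f@B8}

Merge at B3: IN[B3] = OUT[B2] = {e@B2, f@B1}

Answer: {e@B2, f@B1}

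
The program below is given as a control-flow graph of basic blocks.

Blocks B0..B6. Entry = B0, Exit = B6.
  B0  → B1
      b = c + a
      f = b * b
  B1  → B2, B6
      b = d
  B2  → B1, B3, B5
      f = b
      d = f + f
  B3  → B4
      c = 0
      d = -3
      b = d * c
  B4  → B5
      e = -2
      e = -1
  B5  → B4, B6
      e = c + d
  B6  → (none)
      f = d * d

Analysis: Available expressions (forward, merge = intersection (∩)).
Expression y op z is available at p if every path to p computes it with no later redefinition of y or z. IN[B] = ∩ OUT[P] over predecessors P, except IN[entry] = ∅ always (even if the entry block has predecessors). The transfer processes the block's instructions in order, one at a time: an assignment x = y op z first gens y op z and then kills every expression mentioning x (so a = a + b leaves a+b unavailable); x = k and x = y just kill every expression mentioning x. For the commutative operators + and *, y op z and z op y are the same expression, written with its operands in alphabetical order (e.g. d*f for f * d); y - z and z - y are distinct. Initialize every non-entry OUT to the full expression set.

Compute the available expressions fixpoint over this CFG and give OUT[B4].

Answer: {f+f}

Working:
Converged values:
  B0: | IN={} | OUT={a+c, b*b}
  B1: | IN={a+c} | OUT={a+c}
  B2: | IN={a+c} | OUT={a+c, f+f}
  B3: | IN={a+c, f+f} | OUT={c*d, f+f}
  B4: | IN={f+f} | OUT={f+f}
  B5: | IN={f+f} | OUT={c+d, f+f}
  B6: | IN={} | OUT={d*d}

Merge at B4: IN[B4] = OUT[B3] ∩ OUT[B5] = {f+f}
Applying B4's transfer function to that IN value gives OUT[B4] (row B4 above).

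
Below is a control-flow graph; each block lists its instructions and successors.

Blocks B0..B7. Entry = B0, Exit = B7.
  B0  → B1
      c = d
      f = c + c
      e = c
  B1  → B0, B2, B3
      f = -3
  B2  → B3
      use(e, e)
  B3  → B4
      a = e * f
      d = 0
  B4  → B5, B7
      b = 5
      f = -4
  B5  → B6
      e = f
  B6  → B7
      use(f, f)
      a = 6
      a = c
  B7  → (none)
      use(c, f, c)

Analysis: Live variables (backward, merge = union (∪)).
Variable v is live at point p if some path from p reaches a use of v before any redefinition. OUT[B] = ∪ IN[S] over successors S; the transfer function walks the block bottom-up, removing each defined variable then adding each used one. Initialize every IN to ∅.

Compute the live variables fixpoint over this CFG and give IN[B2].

Answer: {c, e, f}

Trace:
Converged values:
  B0:   IN={d}   OUT={c, d, e}
  B1:   IN={c, d, e}   OUT={c, d, e, f}
  B2:   IN={c, e, f}   OUT={c, e, f}
  B3:   IN={c, e, f}   OUT={c}
  B4:   IN={c}   OUT={c, f}
  B5:   IN={c, f}   OUT={c, f}
  B6:   IN={c, f}   OUT={c, f}
  B7:   IN={c, f}   OUT={}

Merge at B2: OUT[B2] = IN[B3] = {c, e, f}
Applying B2's transfer function to that OUT value gives IN[B2] (row B2 above).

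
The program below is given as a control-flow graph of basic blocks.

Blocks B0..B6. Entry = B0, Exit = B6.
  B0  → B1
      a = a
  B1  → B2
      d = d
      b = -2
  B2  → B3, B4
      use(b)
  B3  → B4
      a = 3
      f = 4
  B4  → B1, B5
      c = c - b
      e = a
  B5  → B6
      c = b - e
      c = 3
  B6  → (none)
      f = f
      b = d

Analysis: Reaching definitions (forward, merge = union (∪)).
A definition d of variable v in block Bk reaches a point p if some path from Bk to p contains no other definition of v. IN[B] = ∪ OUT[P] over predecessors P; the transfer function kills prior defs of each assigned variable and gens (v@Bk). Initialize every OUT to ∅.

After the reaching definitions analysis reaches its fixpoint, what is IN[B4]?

Answer: {a@B0, a@B3, b@B1, c@B4, d@B1, e@B4, f@B3}

Working:
Per-block solution:
  B0: | IN={} | OUT={a@B0}
  B1: | IN={a@B0, a@B3, b@B1, c@B4, d@B1, e@B4, f@B3} | OUT={a@B0, a@B3, b@B1, c@B4, d@B1, e@B4, f@B3}
  B2: | IN={a@B0, a@B3, b@B1, c@B4, d@B1, e@B4, f@B3} | OUT={a@B0, a@B3, b@B1, c@B4, d@B1, e@B4, f@B3}
  B3: | IN={a@B0, a@B3, b@B1, c@B4, d@B1, e@B4, f@B3} | OUT={a@B3, b@B1, c@B4, d@B1, e@B4, f@B3}
  B4: | IN={a@B0, a@B3, b@B1, c@B4, d@B1, e@B4, f@B3} | OUT={a@B0, a@B3, b@B1, c@B4, d@B1, e@B4, f@B3}
  B5: | IN={a@B0, a@B3, b@B1, c@B4, d@B1, e@B4, f@B3} | OUT={a@B0, a@B3, b@B1, c@B5, d@B1, e@B4, f@B3}
  B6: | IN={a@B0, a@B3, b@B1, c@B5, d@B1, e@B4, f@B3} | OUT={a@B0, a@B3, b@B6, c@B5, d@B1, e@B4, f@B6}

Merge at B4: IN[B4] = OUT[B2] ⊔ OUT[B3] = {a@B0, a@B3, b@B1, c@B4, d@B1, e@B4, f@B3}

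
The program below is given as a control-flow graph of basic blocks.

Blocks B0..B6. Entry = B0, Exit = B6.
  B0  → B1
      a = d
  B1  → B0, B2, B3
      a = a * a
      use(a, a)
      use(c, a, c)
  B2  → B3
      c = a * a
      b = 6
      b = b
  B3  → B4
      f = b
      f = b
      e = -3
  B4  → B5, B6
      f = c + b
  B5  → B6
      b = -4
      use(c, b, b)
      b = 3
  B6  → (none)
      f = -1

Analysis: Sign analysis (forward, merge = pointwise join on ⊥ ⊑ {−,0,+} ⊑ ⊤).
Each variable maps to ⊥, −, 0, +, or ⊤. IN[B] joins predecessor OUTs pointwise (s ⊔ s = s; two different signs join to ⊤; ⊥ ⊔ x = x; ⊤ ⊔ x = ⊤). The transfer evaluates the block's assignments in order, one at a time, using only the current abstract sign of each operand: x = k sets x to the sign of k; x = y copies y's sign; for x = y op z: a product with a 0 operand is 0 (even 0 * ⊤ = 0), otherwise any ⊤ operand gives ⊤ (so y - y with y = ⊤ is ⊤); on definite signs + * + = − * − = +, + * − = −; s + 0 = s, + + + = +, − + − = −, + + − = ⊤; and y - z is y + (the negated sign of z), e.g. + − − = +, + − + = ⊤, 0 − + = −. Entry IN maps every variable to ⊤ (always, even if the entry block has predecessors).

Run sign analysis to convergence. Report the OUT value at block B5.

Per-block solution:
  B0: | IN=(all ⊤) | OUT=(all ⊤)
  B1: | IN=(all ⊤) | OUT=(all ⊤)
  B2: | IN=(all ⊤) | OUT={b:+; rest ⊤}
  B3: | IN=(all ⊤) | OUT={e:-; rest ⊤}
  B4: | IN={e:-; rest ⊤} | OUT={e:-; rest ⊤}
  B5: | IN={e:-; rest ⊤} | OUT={b:+, e:-; rest ⊤}
  B6: | IN={e:-; rest ⊤} | OUT={e:-, f:-; rest ⊤}

Merge at B5: IN[B5] = OUT[B4] = {a: ⊤, b: ⊤, c: ⊤, d: ⊤, e: -, f: ⊤}
Applying B5's transfer function to that IN value gives OUT[B5] (row B5 above).

Answer: {a: ⊤, b: +, c: ⊤, d: ⊤, e: -, f: ⊤}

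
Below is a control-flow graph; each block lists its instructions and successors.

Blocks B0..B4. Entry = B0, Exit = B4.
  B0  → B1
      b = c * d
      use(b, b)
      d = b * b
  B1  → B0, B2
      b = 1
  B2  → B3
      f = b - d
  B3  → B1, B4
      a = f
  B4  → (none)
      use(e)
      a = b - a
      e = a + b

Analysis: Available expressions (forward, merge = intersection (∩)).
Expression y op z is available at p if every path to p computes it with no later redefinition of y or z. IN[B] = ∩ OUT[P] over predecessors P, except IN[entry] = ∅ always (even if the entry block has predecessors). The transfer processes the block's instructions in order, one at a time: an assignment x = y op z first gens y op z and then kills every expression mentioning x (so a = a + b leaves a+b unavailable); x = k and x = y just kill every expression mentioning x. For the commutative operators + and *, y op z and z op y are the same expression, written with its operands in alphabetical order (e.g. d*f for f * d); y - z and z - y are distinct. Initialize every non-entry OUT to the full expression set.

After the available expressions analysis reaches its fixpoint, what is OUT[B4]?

Answer: {a+b, b-d}

Working:
Fixpoint table:
  B0:  IN={}  OUT={b*b}
  B1:  IN={}  OUT={}
  B2:  IN={}  OUT={b-d}
  B3:  IN={b-d}  OUT={b-d}
  B4:  IN={b-d}  OUT={a+b, b-d}

Merge at B4: IN[B4] = OUT[B3] = {b-d}
Applying B4's transfer function to that IN value gives OUT[B4] (row B4 above).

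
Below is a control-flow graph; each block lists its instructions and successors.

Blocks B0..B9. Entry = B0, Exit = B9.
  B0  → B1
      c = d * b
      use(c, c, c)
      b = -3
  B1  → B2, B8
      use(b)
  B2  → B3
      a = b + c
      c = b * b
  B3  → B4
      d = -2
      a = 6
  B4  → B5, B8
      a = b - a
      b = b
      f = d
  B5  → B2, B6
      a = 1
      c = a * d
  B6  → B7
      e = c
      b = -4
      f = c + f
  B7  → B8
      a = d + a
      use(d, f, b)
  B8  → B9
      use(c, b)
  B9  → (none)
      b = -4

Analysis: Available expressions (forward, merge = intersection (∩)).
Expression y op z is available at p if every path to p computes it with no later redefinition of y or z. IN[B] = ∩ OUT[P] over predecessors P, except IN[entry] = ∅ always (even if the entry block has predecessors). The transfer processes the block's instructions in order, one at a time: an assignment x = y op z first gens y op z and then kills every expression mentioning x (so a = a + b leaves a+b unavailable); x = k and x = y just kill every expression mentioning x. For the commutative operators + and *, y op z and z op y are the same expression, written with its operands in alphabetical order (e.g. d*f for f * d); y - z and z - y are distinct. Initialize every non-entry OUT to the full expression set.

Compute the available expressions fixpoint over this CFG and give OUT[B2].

Answer: {b*b}

Trace:
Fixpoint table:
  B0: | IN={} | OUT={}
  B1: | IN={} | OUT={}
  B2: | IN={} | OUT={b*b}
  B3: | IN={b*b} | OUT={b*b}
  B4: | IN={b*b} | OUT={}
  B5: | IN={} | OUT={a*d}
  B6: | IN={a*d} | OUT={a*d}
  B7: | IN={a*d} | OUT={}
  B8: | IN={} | OUT={}
  B9: | IN={} | OUT={}

Merge at B2: IN[B2] = OUT[B1] ∩ OUT[B5] = {}
Applying B2's transfer function to that IN value gives OUT[B2] (row B2 above).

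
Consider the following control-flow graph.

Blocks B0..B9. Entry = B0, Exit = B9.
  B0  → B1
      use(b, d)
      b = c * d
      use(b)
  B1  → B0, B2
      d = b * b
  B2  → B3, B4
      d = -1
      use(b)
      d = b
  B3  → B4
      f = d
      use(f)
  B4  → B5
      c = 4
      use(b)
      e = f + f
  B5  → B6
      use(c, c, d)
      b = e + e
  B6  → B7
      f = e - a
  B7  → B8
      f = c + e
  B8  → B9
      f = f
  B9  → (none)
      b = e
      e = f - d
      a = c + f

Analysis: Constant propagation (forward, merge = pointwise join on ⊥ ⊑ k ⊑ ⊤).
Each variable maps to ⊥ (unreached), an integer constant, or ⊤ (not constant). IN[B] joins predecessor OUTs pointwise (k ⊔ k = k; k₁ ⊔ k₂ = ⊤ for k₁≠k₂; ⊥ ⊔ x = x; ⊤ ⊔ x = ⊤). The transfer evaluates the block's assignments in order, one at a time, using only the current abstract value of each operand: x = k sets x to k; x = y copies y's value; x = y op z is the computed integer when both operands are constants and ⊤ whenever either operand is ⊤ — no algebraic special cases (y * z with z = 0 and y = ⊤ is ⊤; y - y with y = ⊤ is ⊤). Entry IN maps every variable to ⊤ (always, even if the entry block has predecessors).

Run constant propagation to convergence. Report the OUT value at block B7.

Answer: {a: ⊤, b: ⊤, c: 4, d: ⊤, e: ⊤, f: ⊤}

Derivation:
Converged values:
  B0:   IN=(all ⊤)   OUT=(all ⊤)
  B1:   IN=(all ⊤)   OUT=(all ⊤)
  B2:   IN=(all ⊤)   OUT=(all ⊤)
  B3:   IN=(all ⊤)   OUT=(all ⊤)
  B4:   IN=(all ⊤)   OUT={c:4; rest ⊤}
  B5:   IN={c:4; rest ⊤}   OUT={c:4; rest ⊤}
  B6:   IN={c:4; rest ⊤}   OUT={c:4; rest ⊤}
  B7:   IN={c:4; rest ⊤}   OUT={c:4; rest ⊤}
  B8:   IN={c:4; rest ⊤}   OUT={c:4; rest ⊤}
  B9:   IN={c:4; rest ⊤}   OUT={c:4; rest ⊤}

Merge at B7: IN[B7] = OUT[B6] = {a: ⊤, b: ⊤, c: 4, d: ⊤, e: ⊤, f: ⊤}
Applying B7's transfer function to that IN value gives OUT[B7] (row B7 above).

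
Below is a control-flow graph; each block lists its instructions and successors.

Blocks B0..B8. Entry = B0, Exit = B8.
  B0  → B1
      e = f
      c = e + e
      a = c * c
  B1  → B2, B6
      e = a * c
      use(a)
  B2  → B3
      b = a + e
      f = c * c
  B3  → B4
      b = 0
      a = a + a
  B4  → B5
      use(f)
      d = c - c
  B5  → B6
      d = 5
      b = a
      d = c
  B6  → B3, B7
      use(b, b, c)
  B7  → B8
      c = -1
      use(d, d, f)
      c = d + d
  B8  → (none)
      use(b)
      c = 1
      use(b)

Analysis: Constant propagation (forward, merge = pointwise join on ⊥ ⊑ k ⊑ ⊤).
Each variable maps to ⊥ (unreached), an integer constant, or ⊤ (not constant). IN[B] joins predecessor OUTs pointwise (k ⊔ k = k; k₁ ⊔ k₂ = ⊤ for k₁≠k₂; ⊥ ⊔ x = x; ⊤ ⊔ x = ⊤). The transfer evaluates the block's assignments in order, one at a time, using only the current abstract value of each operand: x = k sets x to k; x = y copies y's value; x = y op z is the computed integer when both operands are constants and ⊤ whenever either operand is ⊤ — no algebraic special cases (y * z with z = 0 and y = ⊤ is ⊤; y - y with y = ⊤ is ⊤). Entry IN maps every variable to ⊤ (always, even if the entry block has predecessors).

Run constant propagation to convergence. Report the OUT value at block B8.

Fixpoint table:
  B0:   IN=(all ⊤)   OUT=(all ⊤)
  B1:   IN=(all ⊤)   OUT=(all ⊤)
  B2:   IN=(all ⊤)   OUT=(all ⊤)
  B3:   IN=(all ⊤)   OUT={b:0; rest ⊤}
  B4:   IN={b:0; rest ⊤}   OUT={b:0; rest ⊤}
  B5:   IN={b:0; rest ⊤}   OUT=(all ⊤)
  B6:   IN=(all ⊤)   OUT=(all ⊤)
  B7:   IN=(all ⊤)   OUT=(all ⊤)
  B8:   IN=(all ⊤)   OUT={c:1; rest ⊤}

Merge at B8: IN[B8] = OUT[B7] = {a: ⊤, b: ⊤, c: ⊤, d: ⊤, e: ⊤, f: ⊤}
Applying B8's transfer function to that IN value gives OUT[B8] (row B8 above).

Answer: {a: ⊤, b: ⊤, c: 1, d: ⊤, e: ⊤, f: ⊤}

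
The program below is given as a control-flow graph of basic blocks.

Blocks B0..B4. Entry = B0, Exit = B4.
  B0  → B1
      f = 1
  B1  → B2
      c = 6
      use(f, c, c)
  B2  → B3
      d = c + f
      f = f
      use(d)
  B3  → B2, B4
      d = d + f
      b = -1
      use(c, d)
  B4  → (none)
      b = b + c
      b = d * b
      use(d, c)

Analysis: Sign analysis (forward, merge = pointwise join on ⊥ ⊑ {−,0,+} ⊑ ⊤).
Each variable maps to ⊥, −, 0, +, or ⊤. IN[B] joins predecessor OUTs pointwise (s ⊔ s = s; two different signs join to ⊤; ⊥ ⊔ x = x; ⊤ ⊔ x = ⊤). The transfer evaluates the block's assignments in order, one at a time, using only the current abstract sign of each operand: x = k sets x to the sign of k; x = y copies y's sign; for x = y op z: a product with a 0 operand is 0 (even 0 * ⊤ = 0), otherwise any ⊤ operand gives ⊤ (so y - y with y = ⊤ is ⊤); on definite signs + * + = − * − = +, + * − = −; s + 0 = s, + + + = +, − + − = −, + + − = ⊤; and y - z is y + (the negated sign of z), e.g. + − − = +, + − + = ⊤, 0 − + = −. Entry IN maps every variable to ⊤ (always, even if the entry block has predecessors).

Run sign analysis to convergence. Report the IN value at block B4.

Answer: {a: ⊤, b: -, c: +, d: +, e: ⊤, f: +}

Derivation:
Converged values:
  B0:   IN=(all ⊤)   OUT={f:+; rest ⊤}
  B1:   IN={f:+; rest ⊤}   OUT={c:+, f:+; rest ⊤}
  B2:   IN={c:+, f:+; rest ⊤}   OUT={c:+, d:+, f:+; rest ⊤}
  B3:   IN={c:+, d:+, f:+; rest ⊤}   OUT={b:-, c:+, d:+, f:+; rest ⊤}
  B4:   IN={b:-, c:+, d:+, f:+; rest ⊤}   OUT={c:+, d:+, f:+; rest ⊤}

Merge at B4: IN[B4] = OUT[B3] = {a: ⊤, b: -, c: +, d: +, e: ⊤, f: +}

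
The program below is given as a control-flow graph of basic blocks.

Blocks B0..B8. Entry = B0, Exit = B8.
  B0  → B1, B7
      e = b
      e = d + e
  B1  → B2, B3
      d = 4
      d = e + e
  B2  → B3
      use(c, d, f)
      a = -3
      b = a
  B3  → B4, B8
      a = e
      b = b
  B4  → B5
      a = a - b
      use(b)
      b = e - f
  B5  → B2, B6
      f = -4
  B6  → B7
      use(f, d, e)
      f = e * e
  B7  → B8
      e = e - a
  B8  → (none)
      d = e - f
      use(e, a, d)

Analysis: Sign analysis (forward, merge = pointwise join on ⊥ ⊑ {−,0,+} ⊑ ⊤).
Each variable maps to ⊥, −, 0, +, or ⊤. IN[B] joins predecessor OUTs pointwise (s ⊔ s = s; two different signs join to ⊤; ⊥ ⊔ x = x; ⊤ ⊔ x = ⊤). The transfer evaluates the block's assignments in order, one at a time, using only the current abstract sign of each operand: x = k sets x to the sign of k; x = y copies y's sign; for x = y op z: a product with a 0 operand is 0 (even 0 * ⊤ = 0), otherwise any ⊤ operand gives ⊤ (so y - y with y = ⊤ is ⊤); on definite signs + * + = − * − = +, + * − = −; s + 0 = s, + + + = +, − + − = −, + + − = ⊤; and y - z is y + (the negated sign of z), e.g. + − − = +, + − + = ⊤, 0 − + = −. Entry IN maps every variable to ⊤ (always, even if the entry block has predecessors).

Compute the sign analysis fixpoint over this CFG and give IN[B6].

Answer: {a: ⊤, b: ⊤, c: ⊤, d: ⊤, e: ⊤, f: -}

Trace:
Converged values:
  B0: | IN=(all ⊤) | OUT=(all ⊤)
  B1: | IN=(all ⊤) | OUT=(all ⊤)
  B2: | IN=(all ⊤) | OUT={a:-, b:-; rest ⊤}
  B3: | IN=(all ⊤) | OUT=(all ⊤)
  B4: | IN=(all ⊤) | OUT=(all ⊤)
  B5: | IN=(all ⊤) | OUT={f:-; rest ⊤}
  B6: | IN={f:-; rest ⊤} | OUT=(all ⊤)
  B7: | IN=(all ⊤) | OUT=(all ⊤)
  B8: | IN=(all ⊤) | OUT=(all ⊤)

Merge at B6: IN[B6] = OUT[B5] = {a: ⊤, b: ⊤, c: ⊤, d: ⊤, e: ⊤, f: -}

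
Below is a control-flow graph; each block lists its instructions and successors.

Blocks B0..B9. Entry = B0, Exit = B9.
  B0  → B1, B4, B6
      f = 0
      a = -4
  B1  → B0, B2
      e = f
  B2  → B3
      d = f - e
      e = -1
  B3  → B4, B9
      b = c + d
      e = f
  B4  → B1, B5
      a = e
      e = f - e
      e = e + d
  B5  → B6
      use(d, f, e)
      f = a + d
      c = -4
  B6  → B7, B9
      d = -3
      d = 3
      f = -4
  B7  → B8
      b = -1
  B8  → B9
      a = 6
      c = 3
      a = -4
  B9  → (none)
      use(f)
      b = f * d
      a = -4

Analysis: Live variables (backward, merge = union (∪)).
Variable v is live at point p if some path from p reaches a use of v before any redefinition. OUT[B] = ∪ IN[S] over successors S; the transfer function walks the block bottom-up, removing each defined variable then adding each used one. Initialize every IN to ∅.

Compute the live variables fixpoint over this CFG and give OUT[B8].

Answer: {d, f}

Derivation:
Per-block solution:
  B0:   IN={c, d, e}   OUT={c, d, e, f}
  B1:   IN={c, d, f}   OUT={c, d, e, f}
  B2:   IN={c, e, f}   OUT={c, d, f}
  B3:   IN={c, d, f}   OUT={c, d, e, f}
  B4:   IN={c, d, e, f}   OUT={a, c, d, e, f}
  B5:   IN={a, d, e, f}   OUT={}
  B6:   IN={}   OUT={d, f}
  B7:   IN={d, f}   OUT={d, f}
  B8:   IN={d, f}   OUT={d, f}
  B9:   IN={d, f}   OUT={}

Merge at B8: OUT[B8] = IN[B9] = {d, f}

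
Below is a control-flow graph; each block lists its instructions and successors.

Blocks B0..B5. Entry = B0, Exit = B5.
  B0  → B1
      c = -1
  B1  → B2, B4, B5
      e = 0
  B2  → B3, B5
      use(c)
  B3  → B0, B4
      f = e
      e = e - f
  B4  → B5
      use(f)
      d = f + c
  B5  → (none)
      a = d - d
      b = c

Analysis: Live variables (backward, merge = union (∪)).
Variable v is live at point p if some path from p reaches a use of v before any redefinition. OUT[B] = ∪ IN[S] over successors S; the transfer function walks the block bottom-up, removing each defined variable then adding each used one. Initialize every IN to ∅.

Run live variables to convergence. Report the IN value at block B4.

Answer: {c, f}

Working:
Fixpoint table:
  B0: | IN={d, f} | OUT={c, d, f}
  B1: | IN={c, d, f} | OUT={c, d, e, f}
  B2: | IN={c, d, e} | OUT={c, d, e}
  B3: | IN={c, d, e} | OUT={c, d, f}
  B4: | IN={c, f} | OUT={c, d}
  B5: | IN={c, d} | OUT={}

Merge at B4: OUT[B4] = IN[B5] = {c, d}
Applying B4's transfer function to that OUT value gives IN[B4] (row B4 above).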